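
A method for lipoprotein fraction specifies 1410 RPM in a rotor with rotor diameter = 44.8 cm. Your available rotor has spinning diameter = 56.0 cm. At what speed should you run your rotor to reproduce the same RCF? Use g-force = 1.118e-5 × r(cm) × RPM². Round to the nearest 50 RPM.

Original rotor: r = 44.8 / 2 = 22.4 cm
RCF = 1.118 × 10⁻⁵ × r × N²
RCF_original = 1.118 × 10⁻⁵ × 22.4 × (1410)² = 1.118 × 10⁻⁵ × 22.4 × 1,988,100 ≈ 497.9 × g
Your rotor: r = 56.0 / 2 = 28 cm
497.9 = 1.118 × 10⁻⁵ × 28 × N²
N² = 497.9 / (31.304 × 10⁻⁵) = 1,590,532
N ≈ √1,590,532 ≈ 1,261.2

1250 RPM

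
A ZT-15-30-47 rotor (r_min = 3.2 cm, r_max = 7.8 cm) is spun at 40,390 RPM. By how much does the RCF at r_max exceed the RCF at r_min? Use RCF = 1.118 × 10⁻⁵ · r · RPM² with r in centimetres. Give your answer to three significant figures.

83900 ×g

RCF_max = 1.118 × 10⁻⁵ × 7.8 × (40390)² = 1.118 × 10⁻⁵ × 7.8 × 1,631,352,100 ≈ 142,260.4 × g
RCF_min = 1.118 × 10⁻⁵ × 3.2 × (40390)² = 1.118 × 10⁻⁵ × 3.2 × 1,631,352,100 ≈ 58,363.3 × g
ΔRCF = 142,260.4 − 58,363.3 = 83,897.1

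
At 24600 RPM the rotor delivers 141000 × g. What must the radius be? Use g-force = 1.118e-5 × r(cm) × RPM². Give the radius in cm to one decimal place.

141000 = 1.118 × 10⁻⁵ × r × (24600)²
r = 141000 / (1.118 × 10⁻⁵ × 605,160,000) = 141000 / 6765.689 ≈ 20.840 cm

r ≈ 20.8 cm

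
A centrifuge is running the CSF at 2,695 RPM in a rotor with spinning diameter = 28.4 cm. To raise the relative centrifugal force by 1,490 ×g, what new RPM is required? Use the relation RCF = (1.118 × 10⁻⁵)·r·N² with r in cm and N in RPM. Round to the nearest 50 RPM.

r = 28.4 / 2 = 14.2 cm
Current RCF = 1.118 × 10⁻⁵ × 14.2 × (2695)² = 1.118 × 10⁻⁵ × 14.2 × 7,263,025 ≈ 1,153 × g
Target RCF = 1,153 + 1,490 = 2,643 × g
N² = 2,643 / (15.8756 × 10⁻⁵) = 16,648,190
N ≈ √16,648,190 ≈ 4,080.2

N₂ ≈ 4100 RPM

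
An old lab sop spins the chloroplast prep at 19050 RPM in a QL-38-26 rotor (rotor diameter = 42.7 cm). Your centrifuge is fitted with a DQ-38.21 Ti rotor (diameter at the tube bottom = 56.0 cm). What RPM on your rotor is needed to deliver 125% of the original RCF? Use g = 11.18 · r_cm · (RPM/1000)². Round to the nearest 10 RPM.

Original rotor: r = 42.7 / 2 = 21.35 cm
RCF_original = 11.18 × 21.35 × (19.05)² = 11.18 × 21.35 × 362.9025 ≈ 86,622.3 × g
Target RCF = 1.25 × 86,622.3 ≈ 108,277.9 × g
Your rotor: r = 56.0 / 2 = 28 cm
108,277.9 = 11.18 × 28 × (N/1000)²
(N/1000)² = 108,277.9 / 313.04 = 345.8916
N = 1000 × √345.8916 ≈ 18,598.2

≈ 18600 RPM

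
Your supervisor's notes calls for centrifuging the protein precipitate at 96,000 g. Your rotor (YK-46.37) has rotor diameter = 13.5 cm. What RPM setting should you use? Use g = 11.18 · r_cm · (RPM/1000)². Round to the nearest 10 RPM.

35670 RPM

r = 13.5 / 2 = 6.75 cm
96,000 = 11.18 × 6.75 × (N/1000)²
(N/1000)² = 96,000 / 75.465 = 1272.113
N = 1000 × √1272.113 ≈ 35,666.7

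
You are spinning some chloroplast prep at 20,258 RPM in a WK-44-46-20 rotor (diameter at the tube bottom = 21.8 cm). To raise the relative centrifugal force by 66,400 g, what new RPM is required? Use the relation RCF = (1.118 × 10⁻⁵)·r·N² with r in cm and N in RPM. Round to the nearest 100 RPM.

N₂ ≈ 30900 RPM

r = 21.8 / 2 = 10.9 cm
Current RCF = 1.118 × 10⁻⁵ × 10.9 × (20258)² = 1.118 × 10⁻⁵ × 10.9 × 410,386,564 ≈ 50,010.5 × g
Target RCF = 50,010.5 + 66,400 = 116,410.5 × g
N² = 116,410.5 / (12.1862 × 10⁻⁵) = 955,264,972
N ≈ √955,264,972 ≈ 30,907.4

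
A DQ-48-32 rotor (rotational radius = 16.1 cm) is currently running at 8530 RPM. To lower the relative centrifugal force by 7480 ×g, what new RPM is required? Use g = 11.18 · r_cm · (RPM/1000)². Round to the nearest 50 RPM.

Current RCF = 11.18 × 16.1 × (8.53)² = 11.18 × 16.1 × 72.7609 ≈ 13,096.8 × g
Target RCF = 13,096.8 − 7,480 = 5,616.8 × g
(N/1000)² = 5,616.8 / 179.998 = 31.20479
N = 1000 × √31.20479 ≈ 5,586.1

N₂ ≈ 5600 RPM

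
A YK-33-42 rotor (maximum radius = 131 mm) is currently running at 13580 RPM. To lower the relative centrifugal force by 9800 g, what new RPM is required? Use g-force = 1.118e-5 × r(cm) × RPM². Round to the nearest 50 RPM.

r = 131 mm = 13.1 cm
Current RCF = 1.118 × 10⁻⁵ × 13.1 × (13580)² = 1.118 × 10⁻⁵ × 13.1 × 184,416,400 ≈ 27,009.3 × g
Target RCF = 27,009.3 − 9,800 = 17,209.3 × g
N² = 17,209.3 / (14.6458 × 10⁻⁵) = 117,503,312
N ≈ √117,503,312 ≈ 10,839.9

N₂ ≈ 10850 RPM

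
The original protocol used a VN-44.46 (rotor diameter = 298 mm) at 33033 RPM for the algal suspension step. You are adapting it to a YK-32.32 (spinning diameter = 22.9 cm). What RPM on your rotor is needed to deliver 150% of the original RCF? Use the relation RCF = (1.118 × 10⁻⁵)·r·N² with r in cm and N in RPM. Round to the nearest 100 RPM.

≈ 46200 RPM

Original rotor: r = 298 mm / 2 = 149 mm = 14.9 cm
RCF_original = 1.118 × 10⁻⁵ × 14.9 × (33033)² = 1.118 × 10⁻⁵ × 14.9 × 1,091,179,089 ≈ 181,770.8 × g
Target RCF = 1.5 × 181,770.8 ≈ 272,656.2 × g
Your rotor: r = 22.9 / 2 = 11.45 cm
272,656.2 = 1.118 × 10⁻⁵ × 11.45 × N²
N² = 272,656.2 / (12.8011 × 10⁻⁵) = 2,129,943,520
N ≈ √2,129,943,520 ≈ 46,151.3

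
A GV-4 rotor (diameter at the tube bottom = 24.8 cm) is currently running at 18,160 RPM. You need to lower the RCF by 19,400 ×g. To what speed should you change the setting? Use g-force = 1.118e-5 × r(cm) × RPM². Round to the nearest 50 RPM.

≈ 13800 RPM

r = 24.8 / 2 = 12.4 cm
Current RCF = 1.118 × 10⁻⁵ × 12.4 × (18160)² = 1.118 × 10⁻⁵ × 12.4 × 329,785,600 ≈ 45,718.8 × g
Target RCF = 45,718.8 − 19,400 = 26,318.8 × g
N² = 26,318.8 / (13.8632 × 10⁻⁵) = 189,846,500
N ≈ √189,846,500 ≈ 13,778.5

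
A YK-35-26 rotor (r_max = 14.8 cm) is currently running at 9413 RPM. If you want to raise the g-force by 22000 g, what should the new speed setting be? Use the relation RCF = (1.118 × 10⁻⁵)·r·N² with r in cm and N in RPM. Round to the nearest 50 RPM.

Current RCF = 1.118 × 10⁻⁵ × 14.8 × (9413)² = 1.118 × 10⁻⁵ × 14.8 × 88,604,569 ≈ 14,660.9 × g
Target RCF = 14,660.9 + 22,000 = 36,660.9 × g
N² = 36,660.9 / (16.5464 × 10⁻⁵) = 221,564,207
N ≈ √221,564,207 ≈ 14,885.0

N₂ ≈ 14900 RPM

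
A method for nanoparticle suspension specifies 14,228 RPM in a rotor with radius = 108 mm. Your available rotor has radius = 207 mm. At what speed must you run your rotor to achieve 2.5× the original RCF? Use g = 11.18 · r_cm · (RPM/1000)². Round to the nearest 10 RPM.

16250 RPM

Original rotor: r = 108 mm = 10.8 cm
RCF = 11.18 × r × (N/1000)²
RCF_original = 11.18 × 10.8 × (14.228)² = 11.18 × 10.8 × 202.435984 ≈ 24,442.9 × g
Target RCF = 2.5 × 24,442.9 ≈ 61,107.2 × g
Your rotor: r = 207 mm = 20.7 cm
61,107.2 = 11.18 × 20.7 × (N/1000)²
(N/1000)² = 61,107.2 / 231.426 = 264.0464
N = 1000 × √264.0464 ≈ 16,249.5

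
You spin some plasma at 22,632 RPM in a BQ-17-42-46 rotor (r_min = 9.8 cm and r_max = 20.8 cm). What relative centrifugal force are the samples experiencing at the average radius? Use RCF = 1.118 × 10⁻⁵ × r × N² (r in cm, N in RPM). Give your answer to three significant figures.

r_avg = (9.8 + 20.8) / 2 = 15.3 cm
RCF = 1.118 × 10⁻⁵ × r × N²
RCF = 1.118 × 10⁻⁵ × 15.3 × (22632)² = 1.118 × 10⁻⁵ × 15.3 × 512,207,424 ≈ 87,615.1 × g

RCF ≈ 87600 ×g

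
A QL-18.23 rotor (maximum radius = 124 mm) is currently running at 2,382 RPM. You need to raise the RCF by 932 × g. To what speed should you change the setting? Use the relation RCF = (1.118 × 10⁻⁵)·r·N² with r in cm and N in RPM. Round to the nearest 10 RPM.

r = 124 mm = 12.4 cm
Current RCF = 1.118 × 10⁻⁵ × 12.4 × (2382)² = 1.118 × 10⁻⁵ × 12.4 × 5,673,924 ≈ 786.6 × g
Target RCF = 786.6 + 932 = 1,718.6 × g
N² = 1,718.6 / (13.8632 × 10⁻⁵) = 12,396,849
N ≈ √12,396,849 ≈ 3,520.9

≈ 3520 RPM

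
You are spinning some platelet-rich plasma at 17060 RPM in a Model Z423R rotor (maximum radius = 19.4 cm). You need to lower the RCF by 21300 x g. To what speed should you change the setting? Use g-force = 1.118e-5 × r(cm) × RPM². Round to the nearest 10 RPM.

Current RCF = 1.118 × 10⁻⁵ × 19.4 × (17060)² = 1.118 × 10⁻⁵ × 19.4 × 291,043,600 ≈ 63,125 × g
Target RCF = 63,125 − 21,300 = 41,825 × g
N² = 41,825 / (21.6892 × 10⁻⁵) = 192,837,910
N ≈ √192,837,910 ≈ 13,886.6

N₂ ≈ 13890 RPM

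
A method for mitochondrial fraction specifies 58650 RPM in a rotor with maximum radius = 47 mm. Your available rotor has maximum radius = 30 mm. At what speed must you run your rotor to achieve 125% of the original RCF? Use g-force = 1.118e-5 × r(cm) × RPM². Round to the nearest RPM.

≈ 82075 RPM

Original rotor: r = 47 mm = 4.7 cm
RCF_original = 1.118 × 10⁻⁵ × 4.7 × (58650)² = 1.118 × 10⁻⁵ × 4.7 × 3,439,822,500 ≈ 180,748.9 × g
Target RCF = 1.25 × 180,748.9 ≈ 225,936.1 × g
Your rotor: r = 30 mm = 3.0 cm
225,936.1 = 1.118 × 10⁻⁵ × 3 × N²
N² = 225,936.1 / (3.354 × 10⁻⁵) = 6,736,317,829
N ≈ √6,736,317,829 ≈ 82,075.1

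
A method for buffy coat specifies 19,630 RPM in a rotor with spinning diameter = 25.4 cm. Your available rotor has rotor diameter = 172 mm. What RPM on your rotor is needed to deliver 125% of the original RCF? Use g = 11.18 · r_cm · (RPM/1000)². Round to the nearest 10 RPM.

Original rotor: r = 25.4 / 2 = 12.7 cm
RCF_original = 11.18 × 12.7 × (19.63)² = 11.18 × 12.7 × 385.3369 ≈ 54,712.4 × g
Target RCF = 1.25 × 54,712.4 ≈ 68,390.5 × g
Your rotor: r = 172 mm / 2 = 86 mm = 8.6 cm
68,390.5 = 11.18 × 8.6 × (N/1000)²
(N/1000)² = 68,390.5 / 96.148 = 711.3044
N = 1000 × √711.3044 ≈ 26,670.3

26670 RPM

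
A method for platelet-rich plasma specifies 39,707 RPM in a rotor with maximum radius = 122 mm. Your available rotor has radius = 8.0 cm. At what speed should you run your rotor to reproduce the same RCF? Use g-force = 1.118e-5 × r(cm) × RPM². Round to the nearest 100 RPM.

49000 RPM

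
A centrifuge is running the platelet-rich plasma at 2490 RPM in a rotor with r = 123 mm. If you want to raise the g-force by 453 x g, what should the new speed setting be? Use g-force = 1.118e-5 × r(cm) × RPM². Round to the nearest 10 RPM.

≈ 3080 RPM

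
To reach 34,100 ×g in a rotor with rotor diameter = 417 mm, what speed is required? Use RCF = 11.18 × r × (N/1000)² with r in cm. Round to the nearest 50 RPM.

≈ 12100 RPM

r = 417 mm / 2 = 208.5 mm = 20.85 cm
34,100 = 11.18 × 20.85 × (N/1000)²
(N/1000)² = 34,100 / 233.103 = 146.2873
N = 1000 × √146.2873 ≈ 12,094.9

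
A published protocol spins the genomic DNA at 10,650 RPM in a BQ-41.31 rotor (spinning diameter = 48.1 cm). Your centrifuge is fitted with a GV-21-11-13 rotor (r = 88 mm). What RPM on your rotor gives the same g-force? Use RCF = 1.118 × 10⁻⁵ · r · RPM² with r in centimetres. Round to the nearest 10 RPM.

17610 RPM

Original rotor: r = 48.1 / 2 = 24.05 cm
RCF_original = 1.118 × 10⁻⁵ × 24.05 × (10650)² = 1.118 × 10⁻⁵ × 24.05 × 113,422,500 ≈ 30,496.9 × g
Your rotor: r = 88 mm = 8.8 cm
30,496.9 = 1.118 × 10⁻⁵ × 8.8 × N²
N² = 30,496.9 / (9.8384 × 10⁻⁵) = 309,978,248
N ≈ √309,978,248 ≈ 17,606.2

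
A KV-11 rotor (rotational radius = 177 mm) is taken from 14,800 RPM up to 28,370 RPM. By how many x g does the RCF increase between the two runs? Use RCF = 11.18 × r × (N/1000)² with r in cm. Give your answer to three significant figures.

r = 177 mm = 17.7 cm
RCF₁ = 11.18 × 17.7 × (14.8)² = 11.18 × 17.7 × 219.04 ≈ 43,344.9 × g
RCF₂ = 11.18 × 17.7 × (28.37)² = 11.18 × 17.7 × 804.8569 ≈ 159,269.9 × g
Increase = 159,269.9 − 43,344.9 = 115,925

116000 x g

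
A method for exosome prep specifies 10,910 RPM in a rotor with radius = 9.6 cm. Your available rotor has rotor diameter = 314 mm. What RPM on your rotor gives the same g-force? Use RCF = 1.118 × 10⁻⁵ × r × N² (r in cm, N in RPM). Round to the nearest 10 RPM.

≈ 8530 RPM

RCF_original = 1.118 × 10⁻⁵ × 9.6 × (10910)² = 1.118 × 10⁻⁵ × 9.6 × 119,028,100 ≈ 12,775 × g
Your rotor: r = 314 mm / 2 = 157 mm = 15.7 cm
12,775 = 1.118 × 10⁻⁵ × 15.7 × N²
N² = 12,775 / (17.5526 × 10⁻⁵) = 72,781,240
N ≈ √72,781,240 ≈ 8,531.2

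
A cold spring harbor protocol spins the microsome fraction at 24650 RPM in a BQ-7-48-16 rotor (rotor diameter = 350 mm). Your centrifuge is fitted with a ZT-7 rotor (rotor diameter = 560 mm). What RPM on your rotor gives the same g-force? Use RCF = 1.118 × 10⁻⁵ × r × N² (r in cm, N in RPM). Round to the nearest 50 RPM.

Original rotor: r = 350 mm / 2 = 175 mm = 17.5 cm
RCF = 1.118 × 10⁻⁵ × r × N²
RCF_original = 1.118 × 10⁻⁵ × 17.5 × (24650)² = 1.118 × 10⁻⁵ × 17.5 × 607,622,500 ≈ 118,881.3 × g
Your rotor: r = 560 mm / 2 = 280 mm = 28 cm
118,881.3 = 1.118 × 10⁻⁵ × 28 × N²
N² = 118,881.3 / (31.304 × 10⁻⁵) = 379,763,928
N ≈ √379,763,928 ≈ 19,487.5

≈ 19500 RPM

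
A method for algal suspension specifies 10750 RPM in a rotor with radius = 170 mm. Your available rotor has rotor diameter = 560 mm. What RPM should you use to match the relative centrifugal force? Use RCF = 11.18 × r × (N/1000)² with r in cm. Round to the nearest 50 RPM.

8400 RPM

Original rotor: r = 170 mm = 17.0 cm
RCF_original = 11.18 × 17 × (10.75)² = 11.18 × 17 × 115.5625 ≈ 21,963.8 × g
Your rotor: r = 560 mm / 2 = 280 mm = 28 cm
21,963.8 = 11.18 × 28 × (N/1000)²
(N/1000)² = 21,963.8 / 313.04 = 70.16292
N = 1000 × √70.16292 ≈ 8,376.3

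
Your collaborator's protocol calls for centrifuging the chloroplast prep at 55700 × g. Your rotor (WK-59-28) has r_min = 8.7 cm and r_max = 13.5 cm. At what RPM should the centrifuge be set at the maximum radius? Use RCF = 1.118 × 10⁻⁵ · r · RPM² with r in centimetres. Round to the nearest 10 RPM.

Use r_max = 13.5 cm.
55,700 = 1.118 × 10⁻⁵ × 13.5 × N²
N² = 55,700 / (15.093 × 10⁻⁵) = 369,045,253
N ≈ √369,045,253 ≈ 19,210.6

N ≈ 19210 RPM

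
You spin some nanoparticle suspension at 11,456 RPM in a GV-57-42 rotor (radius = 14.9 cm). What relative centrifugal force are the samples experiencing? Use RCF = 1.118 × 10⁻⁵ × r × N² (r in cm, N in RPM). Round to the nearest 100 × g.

≈ 21900 × g

RCF = 1.118 × 10⁻⁵ × 14.9 × (11456)² = 1.118 × 10⁻⁵ × 14.9 × 131,239,936 ≈ 21,862.2 × g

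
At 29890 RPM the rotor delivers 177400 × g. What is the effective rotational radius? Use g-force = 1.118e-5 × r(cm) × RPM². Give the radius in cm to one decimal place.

177400 = 1.118 × 10⁻⁵ × r × (29890)²
r = 177400 / (1.118 × 10⁻⁵ × 893,412,100) = 177400 / 9988.347 ≈ 17.761 cm

≈ 17.8 cm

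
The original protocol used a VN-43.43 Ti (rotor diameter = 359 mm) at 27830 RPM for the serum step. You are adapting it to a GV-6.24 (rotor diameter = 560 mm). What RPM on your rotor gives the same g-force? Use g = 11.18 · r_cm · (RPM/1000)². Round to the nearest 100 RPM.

Original rotor: r = 359 mm / 2 = 179.5 mm = 17.95 cm
RCF = 11.18 × r × (N/1000)²
RCF_original = 11.18 × 17.95 × (27.83)² = 11.18 × 17.95 × 774.5089 ≈ 155,429.2 × g
Your rotor: r = 560 mm / 2 = 280 mm = 28 cm
155,429.2 = 11.18 × 28 × (N/1000)²
(N/1000)² = 155,429.2 / 313.04 = 496.5155
N = 1000 × √496.5155 ≈ 22,282.6

≈ 22300 RPM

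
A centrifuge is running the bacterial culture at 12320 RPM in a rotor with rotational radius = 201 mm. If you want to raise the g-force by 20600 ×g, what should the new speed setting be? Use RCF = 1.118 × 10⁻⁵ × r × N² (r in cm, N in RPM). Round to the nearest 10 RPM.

15600 RPM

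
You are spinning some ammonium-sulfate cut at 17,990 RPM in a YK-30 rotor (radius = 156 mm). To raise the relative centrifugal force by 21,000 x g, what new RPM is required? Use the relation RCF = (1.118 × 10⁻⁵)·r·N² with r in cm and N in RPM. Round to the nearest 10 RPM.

21070 RPM

r = 156 mm = 15.6 cm
Current RCF = 1.118 × 10⁻⁵ × 15.6 × (17990)² = 1.118 × 10⁻⁵ × 15.6 × 323,640,100 ≈ 56,445.4 × g
Target RCF = 56,445.4 + 21,000 = 77,445.4 × g
N² = 77,445.4 / (17.4408 × 10⁻⁵) = 444,047,291
N ≈ √444,047,291 ≈ 21,072.4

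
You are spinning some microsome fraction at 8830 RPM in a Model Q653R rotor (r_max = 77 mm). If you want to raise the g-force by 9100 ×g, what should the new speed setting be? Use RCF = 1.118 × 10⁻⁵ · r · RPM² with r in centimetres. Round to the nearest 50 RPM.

r = 77 mm = 7.7 cm
Current RCF = 1.118 × 10⁻⁵ × 7.7 × (8830)² = 1.118 × 10⁻⁵ × 7.7 × 77,968,900 ≈ 6,712 × g
Target RCF = 6,712 + 9,100 = 15,812 × g
N² = 15,812 / (8.6086 × 10⁻⁵) = 183,676,788
N ≈ √183,676,788 ≈ 13,552.7

13550 RPM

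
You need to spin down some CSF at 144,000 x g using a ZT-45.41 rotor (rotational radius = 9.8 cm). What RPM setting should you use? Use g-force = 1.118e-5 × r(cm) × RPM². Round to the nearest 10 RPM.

144,000 = 1.118 × 10⁻⁵ × 9.8 × N²
N² = 144,000 / (10.9564 × 10⁻⁵) = 1,314,300,318
N ≈ √1,314,300,318 ≈ 36,253.3

36250 RPM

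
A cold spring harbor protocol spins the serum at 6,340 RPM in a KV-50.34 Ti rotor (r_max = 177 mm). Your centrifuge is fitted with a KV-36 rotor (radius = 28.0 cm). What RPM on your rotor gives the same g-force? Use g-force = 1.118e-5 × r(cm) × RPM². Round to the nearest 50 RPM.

5050 RPM

Original rotor: r = 177 mm = 17.7 cm
RCF_original = 1.118 × 10⁻⁵ × 17.7 × (6340)² = 1.118 × 10⁻⁵ × 17.7 × 40,195,600 ≈ 7,954.1 × g
7,954.1 = 1.118 × 10⁻⁵ × 28 × N²
N² = 7,954.1 / (31.304 × 10⁻⁵) = 25,409,213
N ≈ √25,409,213 ≈ 5,040.8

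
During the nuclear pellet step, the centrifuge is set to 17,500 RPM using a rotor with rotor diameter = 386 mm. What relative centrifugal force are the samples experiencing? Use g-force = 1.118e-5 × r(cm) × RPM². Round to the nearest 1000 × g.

66000 g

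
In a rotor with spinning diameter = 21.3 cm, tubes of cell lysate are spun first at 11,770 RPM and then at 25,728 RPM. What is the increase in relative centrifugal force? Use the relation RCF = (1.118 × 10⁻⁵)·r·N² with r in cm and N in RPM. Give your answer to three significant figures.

r = 21.3 / 2 = 10.65 cm
RCF₁ = 1.118 × 10⁻⁵ × 10.65 × (11770)² = 1.118 × 10⁻⁵ × 10.65 × 138,532,900 ≈ 16,494.7 × g
RCF₂ = 1.118 × 10⁻⁵ × 10.65 × (25728)² = 1.118 × 10⁻⁵ × 10.65 × 661,929,984 ≈ 78,814 × g
Increase = 78,814 − 16,494.7 = 62,319.3

≈ 62300 g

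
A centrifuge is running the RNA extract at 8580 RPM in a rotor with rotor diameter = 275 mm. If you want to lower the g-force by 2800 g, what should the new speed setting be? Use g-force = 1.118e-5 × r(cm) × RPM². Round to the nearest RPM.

r = 275 mm / 2 = 137.5 mm = 13.75 cm
Current RCF = 1.118 × 10⁻⁵ × 13.75 × (8580)² = 1.118 × 10⁻⁵ × 13.75 × 73,616,400 ≈ 11,316.7 × g
Target RCF = 11,316.7 − 2,800 = 8,516.7 × g
N² = 8,516.7 / (15.3725 × 10⁻⁵) = 55,402,179
N ≈ √55,402,179 ≈ 7,443.3

7443 RPM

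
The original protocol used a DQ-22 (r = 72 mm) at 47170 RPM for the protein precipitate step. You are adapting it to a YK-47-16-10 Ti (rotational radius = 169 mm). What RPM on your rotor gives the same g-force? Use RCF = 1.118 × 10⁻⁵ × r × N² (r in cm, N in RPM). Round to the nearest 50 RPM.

≈ 30800 RPM

Original rotor: r = 72 mm = 7.2 cm
RCF = 1.118 × 10⁻⁵ × r × N²
RCF_original = 1.118 × 10⁻⁵ × 7.2 × (47170)² = 1.118 × 10⁻⁵ × 7.2 × 2,225,008,900 ≈ 179,104.3 × g
Your rotor: r = 169 mm = 16.9 cm
179,104.3 = 1.118 × 10⁻⁵ × 16.9 × N²
N² = 179,104.3 / (18.8942 × 10⁻⁵) = 947,932,699
N ≈ √947,932,699 ≈ 30,788.5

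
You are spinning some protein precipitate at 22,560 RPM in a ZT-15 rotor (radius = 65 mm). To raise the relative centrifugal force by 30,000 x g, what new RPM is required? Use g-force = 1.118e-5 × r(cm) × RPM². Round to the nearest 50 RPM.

r = 65 mm = 6.5 cm
Current RCF = 1.118 × 10⁻⁵ × 6.5 × (22560)² = 1.118 × 10⁻⁵ × 6.5 × 508,953,600 ≈ 36,985.7 × g
Target RCF = 36,985.7 + 30,000 = 66,985.7 × g
N² = 66,985.7 / (7.267 × 10⁻⁵) = 921,779,276
N ≈ √921,779,276 ≈ 30,360.8

≈ 30350 RPM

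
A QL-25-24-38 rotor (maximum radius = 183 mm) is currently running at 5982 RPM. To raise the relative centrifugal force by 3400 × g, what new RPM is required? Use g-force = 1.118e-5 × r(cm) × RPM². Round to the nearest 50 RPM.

≈ 7250 RPM

r = 183 mm = 18.3 cm
Current RCF = 1.118 × 10⁻⁵ × 18.3 × (5982)² = 1.118 × 10⁻⁵ × 18.3 × 35,784,324 ≈ 7,321.3 × g
Target RCF = 7,321.3 + 3,400 = 10,721.3 × g
N² = 10,721.3 / (20.4594 × 10⁻⁵) = 52,402,808
N ≈ √52,402,808 ≈ 7,239.0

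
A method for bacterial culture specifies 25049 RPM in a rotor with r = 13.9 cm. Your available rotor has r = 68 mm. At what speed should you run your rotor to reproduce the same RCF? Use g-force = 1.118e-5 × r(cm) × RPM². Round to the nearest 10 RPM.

RCF_original = 1.118 × 10⁻⁵ × 13.9 × (25049)² = 1.118 × 10⁻⁵ × 13.9 × 627,452,401 ≈ 97,507.4 × g
Your rotor: r = 68 mm = 6.8 cm
97,507.4 = 1.118 × 10⁻⁵ × 6.8 × N²
N² = 97,507.4 / (7.6024 × 10⁻⁵) = 1,282,587,078
N ≈ √1,282,587,078 ≈ 35,813.2

≈ 35810 RPM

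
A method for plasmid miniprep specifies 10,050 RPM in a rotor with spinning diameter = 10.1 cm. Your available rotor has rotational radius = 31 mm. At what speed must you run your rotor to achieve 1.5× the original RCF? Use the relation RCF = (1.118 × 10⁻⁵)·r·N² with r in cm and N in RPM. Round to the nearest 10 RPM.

Original rotor: r = 10.1 / 2 = 5.05 cm
RCF = 1.118 × 10⁻⁵ × r × N²
RCF_original = 1.118 × 10⁻⁵ × 5.05 × (10050)² = 1.118 × 10⁻⁵ × 5.05 × 101,002,500 ≈ 5,702.5 × g
Target RCF = 1.5 × 5,702.5 ≈ 8,553.8 × g
Your rotor: r = 31 mm = 3.1 cm
8,553.8 = 1.118 × 10⁻⁵ × 3.1 × N²
N² = 8,553.8 / (3.4658 × 10⁻⁵) = 246,805,932
N ≈ √246,805,932 ≈ 15,710.1

≈ 15710 RPM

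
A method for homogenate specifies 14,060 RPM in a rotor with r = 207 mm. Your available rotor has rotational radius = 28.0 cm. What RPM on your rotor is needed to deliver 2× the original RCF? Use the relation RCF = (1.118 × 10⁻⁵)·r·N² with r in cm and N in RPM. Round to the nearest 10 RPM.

Original rotor: r = 207 mm = 20.7 cm
RCF = 1.118 × 10⁻⁵ × r × N²
RCF_original = 1.118 × 10⁻⁵ × 20.7 × (14060)² = 1.118 × 10⁻⁵ × 20.7 × 197,683,600 ≈ 45,749.1 × g
Target RCF = 2 × 45,749.1 ≈ 91,498.2 × g
91,498.2 = 1.118 × 10⁻⁵ × 28 × N²
N² = 91,498.2 / (31.304 × 10⁻⁵) = 292,289,164
N ≈ √292,289,164 ≈ 17,096.5

≈ 17100 RPM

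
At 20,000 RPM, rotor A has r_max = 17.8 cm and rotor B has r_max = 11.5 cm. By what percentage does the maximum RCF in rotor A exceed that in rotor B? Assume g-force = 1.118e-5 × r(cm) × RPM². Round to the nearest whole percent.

55%

At equal RPM, RCF scales linearly with r: ratio = 17.8 / 11.5 = 1.5478.
So rotor A delivers 54.8% more g-force.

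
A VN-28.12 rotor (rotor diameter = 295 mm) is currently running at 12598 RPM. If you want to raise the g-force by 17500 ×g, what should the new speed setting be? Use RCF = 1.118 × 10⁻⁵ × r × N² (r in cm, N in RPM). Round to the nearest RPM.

r = 295 mm / 2 = 147.5 mm = 14.75 cm
Current RCF = 1.118 × 10⁻⁵ × 14.75 × (12598)² = 1.118 × 10⁻⁵ × 14.75 × 158,709,604 ≈ 26,172 × g
Target RCF = 26,172 + 17,500 = 43,672 × g
N² = 43,672 / (16.4905 × 10⁻⁵) = 264,831,266
N ≈ √264,831,266 ≈ 16,273.6

≈ 16274 RPM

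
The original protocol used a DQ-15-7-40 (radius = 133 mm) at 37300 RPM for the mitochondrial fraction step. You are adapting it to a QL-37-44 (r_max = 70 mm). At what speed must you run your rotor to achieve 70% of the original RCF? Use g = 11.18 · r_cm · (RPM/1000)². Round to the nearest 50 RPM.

Original rotor: r = 133 mm = 13.3 cm
RCF = 11.18 × r × (N/1000)²
RCF_original = 11.18 × 13.3 × (37.3)² = 11.18 × 13.3 × 1,391.29 ≈ 206,876.5 × g
Target RCF = 0.7 × 206,876.5 ≈ 144,813.5 × g
Your rotor: r = 70 mm = 7.0 cm
144,813.5 = 11.18 × 7 × (N/1000)²
(N/1000)² = 144,813.5 / 78.26 = 1850.415
N = 1000 × √1850.415 ≈ 43,016.5

43000 RPM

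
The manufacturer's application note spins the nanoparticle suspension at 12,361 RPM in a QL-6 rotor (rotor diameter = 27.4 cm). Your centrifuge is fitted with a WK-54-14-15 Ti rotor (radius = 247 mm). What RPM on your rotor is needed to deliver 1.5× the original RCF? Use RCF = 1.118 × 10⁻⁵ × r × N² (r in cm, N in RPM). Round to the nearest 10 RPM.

≈ 11270 RPM

Original rotor: r = 27.4 / 2 = 13.7 cm
RCF = 1.118 × 10⁻⁵ × r × N²
RCF_original = 1.118 × 10⁻⁵ × 13.7 × (12361)² = 1.118 × 10⁻⁵ × 13.7 × 152,794,321 ≈ 23,402.9 × g
Target RCF = 1.5 × 23,402.9 ≈ 35,104.4 × g
Your rotor: r = 247 mm = 24.7 cm
35,104.4 = 1.118 × 10⁻⁵ × 24.7 × N²
N² = 35,104.4 / (27.6146 × 10⁻⁵) = 127,122,609
N ≈ √127,122,609 ≈ 11,274.9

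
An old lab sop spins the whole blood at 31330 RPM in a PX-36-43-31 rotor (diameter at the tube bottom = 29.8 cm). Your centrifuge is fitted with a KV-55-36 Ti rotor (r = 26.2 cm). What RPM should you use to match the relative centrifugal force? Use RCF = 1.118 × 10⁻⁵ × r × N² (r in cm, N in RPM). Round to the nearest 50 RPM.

23650 RPM

Original rotor: r = 29.8 / 2 = 14.9 cm
RCF = 1.118 × 10⁻⁵ × r × N²
RCF_original = 1.118 × 10⁻⁵ × 14.9 × (31330)² = 1.118 × 10⁻⁵ × 14.9 × 981,568,900 ≈ 163,511.7 × g
163,511.7 = 1.118 × 10⁻⁵ × 26.2 × N²
N² = 163,511.7 / (29.2916 × 10⁻⁵) = 558,220,445
N ≈ √558,220,445 ≈ 23,626.7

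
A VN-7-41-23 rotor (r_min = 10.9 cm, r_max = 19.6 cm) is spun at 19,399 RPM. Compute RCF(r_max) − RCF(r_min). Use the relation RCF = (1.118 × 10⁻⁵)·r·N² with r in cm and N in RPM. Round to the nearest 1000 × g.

ΔRCF ≈ 37000 × g

RCF_max = 1.118 × 10⁻⁵ × 19.6 × (19399)² = 1.118 × 10⁻⁵ × 19.6 × 376,321,201 ≈ 82,462.5 × g
RCF_min = 1.118 × 10⁻⁵ × 10.9 × (19399)² = 1.118 × 10⁻⁵ × 10.9 × 376,321,201 ≈ 45,859.3 × g
ΔRCF = 82,462.5 − 45,859.3 = 36,603.2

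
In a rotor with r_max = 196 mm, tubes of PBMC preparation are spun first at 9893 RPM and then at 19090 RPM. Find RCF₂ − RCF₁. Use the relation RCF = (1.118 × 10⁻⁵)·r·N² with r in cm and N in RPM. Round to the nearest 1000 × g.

≈ 58000 ×g

r = 196 mm = 19.6 cm
RCF₁ = 1.118 × 10⁻⁵ × 19.6 × (9893)² = 1.118 × 10⁻⁵ × 19.6 × 97,871,449 ≈ 21,446.4 × g
RCF₂ = 1.118 × 10⁻⁵ × 19.6 × (19090)² = 1.118 × 10⁻⁵ × 19.6 × 364,428,100 ≈ 79,856.4 × g
Increase = 79,856.4 − 21,446.4 = 58,410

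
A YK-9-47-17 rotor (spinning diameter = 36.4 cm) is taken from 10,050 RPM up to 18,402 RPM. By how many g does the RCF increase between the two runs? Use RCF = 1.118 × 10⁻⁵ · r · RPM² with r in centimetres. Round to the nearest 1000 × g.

r = 36.4 / 2 = 18.2 cm
RCF₁ = 1.118 × 10⁻⁵ × 18.2 × (10050)² = 1.118 × 10⁻⁵ × 18.2 × 101,002,500 ≈ 20,551.6 × g
RCF₂ = 1.118 × 10⁻⁵ × 18.2 × (18402)² = 1.118 × 10⁻⁵ × 18.2 × 338,633,604 ≈ 68,903.8 × g
Increase = 68,903.8 − 20,551.6 = 48,352.2

≈ 48000 g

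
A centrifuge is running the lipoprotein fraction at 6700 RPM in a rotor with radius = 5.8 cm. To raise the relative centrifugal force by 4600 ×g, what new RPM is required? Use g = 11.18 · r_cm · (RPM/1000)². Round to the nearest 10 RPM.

Current RCF = 11.18 × 5.8 × (6.7)² = 11.18 × 5.8 × 44.89 ≈ 2,910.8 × g
Target RCF = 2,910.8 + 4,600 = 7,510.8 × g
(N/1000)² = 7,510.8 / 64.844 = 115.8288
N = 1000 × √115.8288 ≈ 10,762.4

N₂ ≈ 10760 RPM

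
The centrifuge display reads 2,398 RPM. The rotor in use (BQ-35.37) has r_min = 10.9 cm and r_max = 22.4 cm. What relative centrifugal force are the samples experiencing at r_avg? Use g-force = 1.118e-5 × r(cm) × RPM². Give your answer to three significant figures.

≈ 1070 × g

r_avg = (10.9 + 22.4) / 2 = 16.65 cm
RCF = 1.118 × 10⁻⁵ × 16.65 × (2398)² = 1.118 × 10⁻⁵ × 16.65 × 5,750,404 ≈ 1,070.4 × g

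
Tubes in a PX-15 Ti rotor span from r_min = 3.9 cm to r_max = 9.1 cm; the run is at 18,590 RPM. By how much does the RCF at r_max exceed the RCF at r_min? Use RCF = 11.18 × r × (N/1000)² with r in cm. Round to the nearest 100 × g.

RCF_max = 11.18 × 9.1 × (18.59)² = 11.18 × 9.1 × 345.5881 ≈ 35,159.4 × g
RCF_min = 11.18 × 3.9 × (18.59)² = 11.18 × 3.9 × 345.5881 ≈ 15,068.3 × g
ΔRCF = 35,159.4 − 15,068.3 = 20,091.1

ΔRCF ≈ 20100 x g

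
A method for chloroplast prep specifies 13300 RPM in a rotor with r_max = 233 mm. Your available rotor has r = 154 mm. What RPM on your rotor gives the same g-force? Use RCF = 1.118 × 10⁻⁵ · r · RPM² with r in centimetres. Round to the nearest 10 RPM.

≈ 16360 RPM

Original rotor: r = 233 mm = 23.3 cm
RCF_original = 1.118 × 10⁻⁵ × 23.3 × (13300)² = 1.118 × 10⁻⁵ × 23.3 × 176,890,000 ≈ 46,078.8 × g
Your rotor: r = 154 mm = 15.4 cm
46,078.8 = 1.118 × 10⁻⁵ × 15.4 × N²
N² = 46,078.8 / (17.2172 × 10⁻⁵) = 267,632,368
N ≈ √267,632,368 ≈ 16,359.5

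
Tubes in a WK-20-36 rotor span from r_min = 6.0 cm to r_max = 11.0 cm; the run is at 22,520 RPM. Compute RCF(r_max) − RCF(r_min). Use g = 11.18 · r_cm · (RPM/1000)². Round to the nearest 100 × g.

ΔRCF ≈ 28300 ×g

RCF_max = 11.18 × 11 × (22.52)² = 11.18 × 11 × 507.1504 ≈ 62,369.4 × g
RCF_min = 11.18 × 6 × (22.52)² = 11.18 × 6 × 507.1504 ≈ 34,019.6 × g
ΔRCF = 62,369.4 − 34,019.6 = 28,349.8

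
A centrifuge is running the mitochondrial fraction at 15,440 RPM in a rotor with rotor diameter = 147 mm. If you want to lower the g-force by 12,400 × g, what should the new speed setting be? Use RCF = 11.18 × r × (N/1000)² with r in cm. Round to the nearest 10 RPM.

N₂ ≈ 9350 RPM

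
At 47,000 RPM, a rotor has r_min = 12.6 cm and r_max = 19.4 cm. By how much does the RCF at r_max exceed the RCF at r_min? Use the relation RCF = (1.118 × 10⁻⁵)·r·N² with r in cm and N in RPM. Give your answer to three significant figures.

168000 g

RCF_max = 1.118 × 10⁻⁵ × 19.4 × (47000)² = 1.118 × 10⁻⁵ × 19.4 × 2,209,000,000 ≈ 479,114.4 × g
RCF_min = 1.118 × 10⁻⁵ × 12.6 × (47000)² = 1.118 × 10⁻⁵ × 12.6 × 2,209,000,000 ≈ 311,177.4 × g
ΔRCF = 479,114.4 − 311,177.4 = 167,937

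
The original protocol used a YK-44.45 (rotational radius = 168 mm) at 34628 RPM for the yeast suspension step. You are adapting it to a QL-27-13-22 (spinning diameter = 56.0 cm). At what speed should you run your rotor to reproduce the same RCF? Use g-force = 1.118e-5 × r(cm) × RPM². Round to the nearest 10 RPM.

Original rotor: r = 168 mm = 16.8 cm
RCF = 1.118 × 10⁻⁵ × r × N²
RCF_original = 1.118 × 10⁻⁵ × 16.8 × (34628)² = 1.118 × 10⁻⁵ × 16.8 × 1,199,098,384 ≈ 225,219.5 × g
Your rotor: r = 56.0 / 2 = 28 cm
225,219.5 = 1.118 × 10⁻⁵ × 28 × N²
N² = 225,219.5 / (31.304 × 10⁻⁵) = 719,459,175
N ≈ √719,459,175 ≈ 26,822.7

26820 RPM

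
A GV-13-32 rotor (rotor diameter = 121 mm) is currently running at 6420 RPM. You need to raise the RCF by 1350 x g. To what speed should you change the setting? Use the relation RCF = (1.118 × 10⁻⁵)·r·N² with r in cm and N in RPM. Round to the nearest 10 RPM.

r = 121 mm / 2 = 60.5 mm = 6.05 cm
Current RCF = 1.118 × 10⁻⁵ × 6.05 × (6420)² = 1.118 × 10⁻⁵ × 6.05 × 41,216,400 ≈ 2,787.8 × g
Target RCF = 2,787.8 + 1,350 = 4,137.8 × g
N² = 4,137.8 / (6.7639 × 10⁻⁵) = 61,174,766
N ≈ √61,174,766 ≈ 7,821.4

7820 RPM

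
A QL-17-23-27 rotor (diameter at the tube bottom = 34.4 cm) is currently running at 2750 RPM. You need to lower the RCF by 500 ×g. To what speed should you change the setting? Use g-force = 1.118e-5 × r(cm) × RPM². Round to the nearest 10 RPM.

N₂ ≈ 2230 RPM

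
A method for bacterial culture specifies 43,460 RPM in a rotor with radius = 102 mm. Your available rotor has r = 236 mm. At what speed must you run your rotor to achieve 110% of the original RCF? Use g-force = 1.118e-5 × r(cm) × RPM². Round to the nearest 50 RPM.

Original rotor: r = 102 mm = 10.2 cm
RCF = 1.118 × 10⁻⁵ × r × N²
RCF_original = 1.118 × 10⁻⁵ × 10.2 × (43460)² = 1.118 × 10⁻⁵ × 10.2 × 1,888,771,600 ≈ 215,388 × g
Target RCF = 1.1 × 215,388 ≈ 236,926.8 × g
Your rotor: r = 236 mm = 23.6 cm
236,926.8 = 1.118 × 10⁻⁵ × 23.6 × N²
N² = 236,926.8 / (26.3848 × 10⁻⁵) = 897,967,011
N ≈ √897,967,011 ≈ 29,966.1

29950 RPM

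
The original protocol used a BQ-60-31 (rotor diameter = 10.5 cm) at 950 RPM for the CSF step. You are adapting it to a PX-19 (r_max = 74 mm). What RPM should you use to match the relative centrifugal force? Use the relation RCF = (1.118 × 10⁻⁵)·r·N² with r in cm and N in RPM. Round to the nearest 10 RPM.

Original rotor: r = 10.5 / 2 = 5.25 cm
RCF_original = 1.118 × 10⁻⁵ × 5.25 × (950)² = 1.118 × 10⁻⁵ × 5.25 × 902,500 ≈ 53 × g
Your rotor: r = 74 mm = 7.4 cm
53 = 1.118 × 10⁻⁵ × 7.4 × N²
N² = 53 / (8.2732 × 10⁻⁵) = 640,623
N ≈ √640,623 ≈ 800.4

≈ 800 RPM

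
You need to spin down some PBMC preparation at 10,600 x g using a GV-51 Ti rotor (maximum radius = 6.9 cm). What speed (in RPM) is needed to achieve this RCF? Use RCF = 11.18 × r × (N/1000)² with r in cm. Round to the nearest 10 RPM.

10,600 = 11.18 × 6.9 × (N/1000)²
(N/1000)² = 10,600 / 77.142 = 137.4089
N = 1000 × √137.4089 ≈ 11,722.2

N ≈ 11720 RPM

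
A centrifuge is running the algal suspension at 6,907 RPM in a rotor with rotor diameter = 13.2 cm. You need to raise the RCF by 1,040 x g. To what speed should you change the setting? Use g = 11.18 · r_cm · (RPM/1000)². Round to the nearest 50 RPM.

r = 13.2 / 2 = 6.6 cm
Current RCF = 11.18 × 6.6 × (6.907)² = 11.18 × 6.6 × 47.706649 ≈ 3,520.2 × g
Target RCF = 3,520.2 + 1,040 = 4,560.2 × g
(N/1000)² = 4,560.2 / 73.788 = 61.80138
N = 1000 × √61.80138 ≈ 7,861.4

≈ 7850 RPM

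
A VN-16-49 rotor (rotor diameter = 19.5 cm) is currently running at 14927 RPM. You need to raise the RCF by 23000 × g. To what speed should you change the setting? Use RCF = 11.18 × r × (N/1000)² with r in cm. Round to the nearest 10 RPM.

N₂ ≈ 20830 RPM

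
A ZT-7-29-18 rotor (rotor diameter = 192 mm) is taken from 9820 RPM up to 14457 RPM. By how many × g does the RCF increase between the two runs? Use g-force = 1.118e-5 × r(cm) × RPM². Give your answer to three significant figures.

r = 192 mm / 2 = 96 mm = 9.6 cm
RCF₁ = 1.118 × 10⁻⁵ × 9.6 × (9820)² = 1.118 × 10⁻⁵ × 9.6 × 96,432,400 ≈ 10,349.9 × g
RCF₂ = 1.118 × 10⁻⁵ × 9.6 × (14457)² = 1.118 × 10⁻⁵ × 9.6 × 209,004,849 ≈ 22,432.1 × g
Increase = 22,432.1 − 10,349.9 = 12,082.2

≈ 12100 × g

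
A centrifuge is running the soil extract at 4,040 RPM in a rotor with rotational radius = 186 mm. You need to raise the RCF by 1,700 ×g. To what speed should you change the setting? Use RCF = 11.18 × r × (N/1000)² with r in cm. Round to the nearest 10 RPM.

4950 RPM

r = 186 mm = 18.6 cm
Current RCF = 11.18 × 18.6 × (4.04)² = 11.18 × 18.6 × 16.3216 ≈ 3,394 × g
Target RCF = 3,394 + 1,700 = 5,094 × g
(N/1000)² = 5,094 / 207.948 = 24.49651
N = 1000 × √24.49651 ≈ 4,949.4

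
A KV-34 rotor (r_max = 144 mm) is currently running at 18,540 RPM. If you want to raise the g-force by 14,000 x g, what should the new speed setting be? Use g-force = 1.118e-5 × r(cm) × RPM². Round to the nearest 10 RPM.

20750 RPM

r = 144 mm = 14.4 cm
Current RCF = 1.118 × 10⁻⁵ × 14.4 × (18540)² = 1.118 × 10⁻⁵ × 14.4 × 343,731,600 ≈ 55,338 × g
Target RCF = 55,338 + 14,000 = 69,338 × g
N² = 69,338 / (16.0992 × 10⁻⁵) = 430,692,208
N ≈ √430,692,208 ≈ 20,753.1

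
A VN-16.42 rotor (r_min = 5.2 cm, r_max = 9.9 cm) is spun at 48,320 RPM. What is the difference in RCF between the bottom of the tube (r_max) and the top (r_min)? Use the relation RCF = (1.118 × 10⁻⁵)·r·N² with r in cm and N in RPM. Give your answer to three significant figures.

RCF_max = 1.118 × 10⁻⁵ × 9.9 × (48320)² = 1.118 × 10⁻⁵ × 9.9 × 2,334,822,400 ≈ 258,422.8 × g
RCF_min = 1.118 × 10⁻⁵ × 5.2 × (48320)² = 1.118 × 10⁻⁵ × 5.2 × 2,334,822,400 ≈ 135,737.2 × g
ΔRCF = 258,422.8 − 135,737.2 = 122,685.6

ΔRCF ≈ 123000 ×g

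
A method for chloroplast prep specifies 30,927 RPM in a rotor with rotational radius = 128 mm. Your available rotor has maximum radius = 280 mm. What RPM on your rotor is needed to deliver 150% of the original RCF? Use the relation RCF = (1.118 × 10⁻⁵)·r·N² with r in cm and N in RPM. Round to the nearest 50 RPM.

≈ 25600 RPM

Original rotor: r = 128 mm = 12.8 cm
RCF = 1.118 × 10⁻⁵ × r × N²
RCF_original = 1.118 × 10⁻⁵ × 12.8 × (30927)² = 1.118 × 10⁻⁵ × 12.8 × 956,479,329 ≈ 136,876 × g
Target RCF = 1.5 × 136,876 ≈ 205,314 × g
Your rotor: r = 280 mm = 28.0 cm
205,314 = 1.118 × 10⁻⁵ × 28 × N²
N² = 205,314 / (31.304 × 10⁻⁵) = 655,871,454
N ≈ √655,871,454 ≈ 25,610.0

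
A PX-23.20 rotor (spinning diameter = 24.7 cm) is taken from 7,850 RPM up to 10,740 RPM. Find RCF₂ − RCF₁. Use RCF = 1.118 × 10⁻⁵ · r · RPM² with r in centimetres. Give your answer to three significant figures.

7420 g

r = 24.7 / 2 = 12.35 cm
RCF₁ = 1.118 × 10⁻⁵ × 12.35 × (7850)² = 1.118 × 10⁻⁵ × 12.35 × 61,622,500 ≈ 8,508.4 × g
RCF₂ = 1.118 × 10⁻⁵ × 12.35 × (10740)² = 1.118 × 10⁻⁵ × 12.35 × 115,347,600 ≈ 15,926.4 × g
Increase = 15,926.4 − 8,508.4 = 7,418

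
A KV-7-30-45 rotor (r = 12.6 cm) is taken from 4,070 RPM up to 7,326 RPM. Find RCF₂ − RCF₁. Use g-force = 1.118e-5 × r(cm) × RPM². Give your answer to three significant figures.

5230 x g

RCF₁ = 1.118 × 10⁻⁵ × 12.6 × (4070)² = 1.118 × 10⁻⁵ × 12.6 × 16,564,900 ≈ 2,333.5 × g
RCF₂ = 1.118 × 10⁻⁵ × 12.6 × (7326)² = 1.118 × 10⁻⁵ × 12.6 × 53,670,276 ≈ 7,560.4 × g
Increase = 7,560.4 − 2,333.5 = 5,226.9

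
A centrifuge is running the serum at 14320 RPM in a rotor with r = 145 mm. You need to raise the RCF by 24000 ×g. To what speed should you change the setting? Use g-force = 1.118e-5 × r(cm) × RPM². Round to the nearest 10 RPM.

r = 145 mm = 14.5 cm
Current RCF = 1.118 × 10⁻⁵ × 14.5 × (14320)² = 1.118 × 10⁻⁵ × 14.5 × 205,062,400 ≈ 33,242.7 × g
Target RCF = 33,242.7 + 24,000 = 57,242.7 × g
N² = 57,242.7 / (16.211 × 10⁻⁵) = 353,110,234
N ≈ √353,110,234 ≈ 18,791.2

≈ 18790 RPM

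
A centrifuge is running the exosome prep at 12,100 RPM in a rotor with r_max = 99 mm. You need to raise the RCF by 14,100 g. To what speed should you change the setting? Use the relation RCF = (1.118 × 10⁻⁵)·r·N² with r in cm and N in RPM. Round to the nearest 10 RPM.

≈ 16550 RPM

r = 99 mm = 9.9 cm
Current RCF = 1.118 × 10⁻⁵ × 9.9 × (12100)² = 1.118 × 10⁻⁵ × 9.9 × 146,410,000 ≈ 16,205 × g
Target RCF = 16,205 + 14,100 = 30,305 × g
N² = 30,305 / (11.0682 × 10⁻⁵) = 273,802,425
N ≈ √273,802,425 ≈ 16,547.0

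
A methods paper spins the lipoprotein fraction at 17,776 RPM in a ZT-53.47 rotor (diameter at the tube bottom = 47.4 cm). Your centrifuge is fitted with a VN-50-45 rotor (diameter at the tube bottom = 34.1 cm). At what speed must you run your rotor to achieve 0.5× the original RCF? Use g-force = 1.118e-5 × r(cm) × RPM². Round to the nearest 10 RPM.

≈ 14820 RPM

Original rotor: r = 47.4 / 2 = 23.7 cm
RCF = 1.118 × 10⁻⁵ × r × N²
RCF_original = 1.118 × 10⁻⁵ × 23.7 × (17776)² = 1.118 × 10⁻⁵ × 23.7 × 315,986,176 ≈ 83,725.6 × g
Target RCF = 0.5 × 83,725.6 ≈ 41,862.8 × g
Your rotor: r = 34.1 / 2 = 17.05 cm
41,862.8 = 1.118 × 10⁻⁵ × 17.05 × N²
N² = 41,862.8 / (19.0619 × 10⁻⁵) = 219,615,044
N ≈ √219,615,044 ≈ 14,819.4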